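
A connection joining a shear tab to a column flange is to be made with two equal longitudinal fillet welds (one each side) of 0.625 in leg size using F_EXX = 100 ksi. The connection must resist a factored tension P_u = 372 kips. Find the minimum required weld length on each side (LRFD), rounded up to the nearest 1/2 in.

L = 9.5 in on each side

Throat t_e = 0.707 × 0.625 = 0.4419 in.
φr_n = 0.75 × 0.6 × 100 × 0.4419 = 19.88 kips/in.
L_req = P_u / φr_n = 372 / 19.88 = 18.71 in total.
Per side: 18.71 / 2 = 9.354 in.
Round up → use L = 9.5 in on each side.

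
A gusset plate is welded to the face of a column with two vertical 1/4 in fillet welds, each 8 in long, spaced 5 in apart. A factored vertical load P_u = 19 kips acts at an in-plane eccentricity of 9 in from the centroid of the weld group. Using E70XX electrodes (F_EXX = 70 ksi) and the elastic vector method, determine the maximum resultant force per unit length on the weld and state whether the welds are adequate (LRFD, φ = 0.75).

f_max ≈ 5.08 kip/in; adequate

Total weld length L_w = 16 in. Treat welds as unit-width lines.
Polar moment about centroid: J = 2[d³/12 + d(b/2)²] = 2[8³/12 + 8×2.5²] = 185.3 in³.
Direct shear f_v = P/L_w = 19 / 16 = 1.188 kip/in (vertical).
Torsion M = P·e = 19 × 9 = 171 kip·in.
Critical point at (x, y) = (2.5, 4) from centroid. f_tx = M·y/J = 3.691 kip/in; f_ty = M·x/J = 2.307 kip/in.
Resultant f_max = √[f_tx² + (f_v + f_ty)²] = √[3.691² + (1.188 + 2.307)²] = 5.082 kip/in.
Capacity per unit length: φr_n = 0.75 × 0.6 × 70 × (0.707 × 0.25) = 5.568 kip/in.
5.082 ≤ 5.568 → adequate.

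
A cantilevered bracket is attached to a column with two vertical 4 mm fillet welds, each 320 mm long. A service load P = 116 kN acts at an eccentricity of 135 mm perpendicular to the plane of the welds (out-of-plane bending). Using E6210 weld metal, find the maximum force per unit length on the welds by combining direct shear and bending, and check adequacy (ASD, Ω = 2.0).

E62XX → F_EXX = 620 MPa.
L_w = 2 × 320 = 640 mm; section modulus (unit throat) S = 2 × L²/6 = 34130 mm².
Direct shear f_v = P/L_w = 116×10³/640 = 181.2 N/mm.
Moment M = P × e = 116×10³ × 135 = 15660000 N·mm; bending f_b = M/S = 458.8 N/mm.
f_max = √(f_v² + f_b²) = √(181.2² + 458.8²) = 493.3 N/mm.
r_n/Ω = (1/2.0) × 0.6 × 620 × (0.707 × 4) = 526 N/mm → adequate.

f_max ≈ 493 N/mm; adequate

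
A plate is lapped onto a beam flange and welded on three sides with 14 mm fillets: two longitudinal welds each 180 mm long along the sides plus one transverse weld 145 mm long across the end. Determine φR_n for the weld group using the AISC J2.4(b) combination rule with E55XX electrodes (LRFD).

E55XX → F_EXX = 550 MPa.
t_e = 0.707 × 14 = 9.898 mm.
R_nwl = 0.6 × 550 × 9.898 × 360 × 10⁻³ = 1176 kN (longitudinal, 2 welds).
R_nwt = 0.6 × 550 × 9.898 × 145 × 10⁻³ = 473.6 kN (transverse, base value).
(i) R_nwl + R_nwt = 1650 kN; (ii) 0.85 R_nwl + 1.5 R_nwt = 1710 kN.
R_n = max = 1710 kN [governs: (ii)]; φR_n = 1282 kN.

φR_n ≈ 1280 kN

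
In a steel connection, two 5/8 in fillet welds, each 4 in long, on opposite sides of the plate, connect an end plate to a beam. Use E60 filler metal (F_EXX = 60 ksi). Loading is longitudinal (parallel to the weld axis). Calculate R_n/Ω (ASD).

Effective throat t_e = 0.707 × 0.625 = 0.4419 in.
Total length L = 8 in; A_we = 0.4419 × 8 = 3.535 in².
F_nw = 0.6 F_EXX = 0.6 × 60 = 36 ksi.
R_n = 36 × 3.535 = 127.3 kips; R_n/Ω = 127.3/2.0 = 63.63 kips.

R_n/Ω ≈ 63.6 kips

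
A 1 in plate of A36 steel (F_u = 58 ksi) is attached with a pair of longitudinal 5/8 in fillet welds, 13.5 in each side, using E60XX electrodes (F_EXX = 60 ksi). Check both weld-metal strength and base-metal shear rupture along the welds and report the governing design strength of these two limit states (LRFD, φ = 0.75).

φR_n ≈ 322 kips (weld metal governs)

t_e = 0.707 × 0.625 = 0.4419 in; L = 27 in.
Weld metal: φR_n = 0.75 × 0.6 × 60 × 0.4419 × 27 = 322.1 kips.
Base metal (shear rupture): φR_n = 0.75 × 0.6 × 58 × 1 × 27 = 704.7 kips.
Governing: weld metal.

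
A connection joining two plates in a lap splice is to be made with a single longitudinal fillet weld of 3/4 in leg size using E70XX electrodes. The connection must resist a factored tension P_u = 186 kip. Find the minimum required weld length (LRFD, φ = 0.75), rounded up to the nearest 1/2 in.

E70XX → F_EXX = 70 ksi.
Throat t_e = 0.707 × 0.75 = 0.5302 in.
φr_n = 0.75 × 0.6 × 70 × 0.5302 = 16.7 kip/in.
L_req = P_u / φr_n = 186 / 16.7 = 11.14 in total.
Round up → use L = 11.5 in.

L = 11.5 in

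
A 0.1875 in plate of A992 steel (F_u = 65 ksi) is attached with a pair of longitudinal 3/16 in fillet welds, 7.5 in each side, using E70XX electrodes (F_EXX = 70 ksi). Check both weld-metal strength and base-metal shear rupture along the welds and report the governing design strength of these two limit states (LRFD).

φR_n ≈ 62.6 kips (weld metal governs)

t_e = 0.707 × 0.1875 = 0.1326 in; L = 15 in.
Weld metal: φR_n = 0.75 × 0.6 × 70 × 0.1326 × 15 = 62.64 kips.
Base metal (shear rupture): φR_n = 0.75 × 0.6 × 65 × 0.1875 × 15 = 82.27 kips.
Governing: weld metal.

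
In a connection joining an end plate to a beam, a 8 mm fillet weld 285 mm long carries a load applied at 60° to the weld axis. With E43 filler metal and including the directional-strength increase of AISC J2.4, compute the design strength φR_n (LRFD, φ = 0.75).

E43XX → F_EXX = 430 MPa.
t_e = 0.707 × 8 = 5.656 mm; A_we = 5.656 × 285 = 1612 mm².
Directional factor: 1.0 + 0.5 sin^1.5(60°) = 1.403.
F_nw = 0.6 × 430 × 1.403 = 362 MPa.
φR_n = 0.75 × 362 × 1612 × 10⁻³ = 437.6 kN.

φR_n ≈ 438 kN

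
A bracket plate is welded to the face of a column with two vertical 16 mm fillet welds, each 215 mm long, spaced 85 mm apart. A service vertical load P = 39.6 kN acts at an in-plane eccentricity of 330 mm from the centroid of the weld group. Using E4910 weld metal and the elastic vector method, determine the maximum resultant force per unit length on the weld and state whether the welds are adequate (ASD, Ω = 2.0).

f_max ≈ 660 N/mm; adequate

E49XX → F_EXX = 490 MPa.
Total weld length L_w = 430 mm. Treat welds as unit-width lines.
Polar moment about centroid: J = 2[d³/12 + d(b/2)²] = 2[215³/12 + 215×42.5²] = 2433000 mm³.
Direct shear f_v = P/L_w = 39.6×10³ / 430 = 92.09 N/mm (vertical).
Torsion M = P·e = 39.6×10³ × 330 = 13068000 N·mm.
Critical point at (x, y) = (42.5, 107.5) from centroid. f_tx = M·y/J = 577.4 N/mm; f_ty = M·x/J = 228.3 N/mm.
Resultant f_max = √[f_tx² + (f_v + f_ty)²] = √[577.4² + (92.09 + 228.3)²] = 660.3 N/mm.
Capacity per unit length: r_n/Ω = (1/2.0) × 0.6 × 490 × (0.707 × 16) = 1663 N/mm.
660.3 ≤ 1663 → adequate.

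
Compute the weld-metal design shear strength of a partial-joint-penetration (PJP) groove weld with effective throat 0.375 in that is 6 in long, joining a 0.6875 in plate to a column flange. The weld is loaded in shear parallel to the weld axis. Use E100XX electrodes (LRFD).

φR_n ≈ 101 kip

E100XX → F_EXX = 100 ksi.
Effective throat (given) t_e = 0.375 in.
A_we = 0.375 × 6 = 2.25 in².
F_nw = 0.6 F_EXX = 60 ksi.
φR_n = 0.75 × 60 × 2.25 = 101.2 kip.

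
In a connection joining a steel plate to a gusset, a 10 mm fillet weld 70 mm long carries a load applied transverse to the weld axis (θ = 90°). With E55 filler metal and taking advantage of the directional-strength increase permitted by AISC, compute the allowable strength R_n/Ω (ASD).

R_n/Ω ≈ 122 kN

E55XX → F_EXX = 550 MPa.
t_e = 0.707 × 10 = 7.07 mm; A_we = 7.07 × 70 = 494.9 mm².
Directional factor: 1.0 + 0.5 sin^1.5(90°) = 1.5.
F_nw = 0.6 × 550 × 1.5 = 495 MPa.
R_n/Ω = (495 × 494.9) / 2.0 × 10⁻³ = 122.5 kN.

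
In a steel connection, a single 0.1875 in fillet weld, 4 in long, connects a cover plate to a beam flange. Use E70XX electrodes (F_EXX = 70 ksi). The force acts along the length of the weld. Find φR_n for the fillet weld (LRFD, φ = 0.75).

Effective throat t_e = 0.707 × 0.1875 = 0.1326 in.
Total length L = 4 in; A_we = 0.1326 × 4 = 0.5302 in².
F_nw = 0.6 F_EXX = 0.6 × 70 = 42 ksi.
φR_n = 0.75 × 42 × 0.5302 = 16.7 kips.

φR_n ≈ 16.7 kips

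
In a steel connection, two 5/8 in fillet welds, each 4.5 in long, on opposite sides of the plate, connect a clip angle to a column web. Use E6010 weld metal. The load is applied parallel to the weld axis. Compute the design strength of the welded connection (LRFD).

φR_n ≈ 107 kips

E60XX → F_EXX = 60 ksi.
Effective throat t_e = 0.707 × 0.625 = 0.4419 in.
Total length L = 9 in; A_we = 0.4419 × 9 = 3.977 in².
F_nw = 0.6 F_EXX = 0.6 × 60 = 36 ksi.
φR_n = 0.75 × 36 × 3.977 = 107.4 kips.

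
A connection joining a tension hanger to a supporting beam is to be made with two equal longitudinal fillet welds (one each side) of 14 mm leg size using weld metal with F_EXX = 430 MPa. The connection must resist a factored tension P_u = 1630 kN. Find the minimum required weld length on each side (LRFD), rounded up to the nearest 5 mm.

L = 430 mm on each side

Throat t_e = 0.707 × 14 = 9.898 mm.
φr_n = 0.75 × 0.6 × 430 × 9.898 × 10⁻³ = 1.915 kN/mm.
L_req = P_u / φr_n = 1630 / 1.915 = 851.1 mm total.
Per side: 851.1 / 2 = 425.5 mm.
Round up → use L = 430 mm on each side.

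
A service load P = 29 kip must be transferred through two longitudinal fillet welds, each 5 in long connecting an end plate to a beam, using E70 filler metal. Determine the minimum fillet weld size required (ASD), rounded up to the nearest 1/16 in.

E70XX → F_EXX = 70 ksi.
Total weld length L = 10 in.
Required throat t_e = P × Ω / (0.6 F_EXX × L) = 29 × 2.0 / (0.6 × 70 × 10) = 0.1381 in.
Required leg w = t_e / 0.707 = 0.1953 in → use 1/4 in.

w = 1/4 in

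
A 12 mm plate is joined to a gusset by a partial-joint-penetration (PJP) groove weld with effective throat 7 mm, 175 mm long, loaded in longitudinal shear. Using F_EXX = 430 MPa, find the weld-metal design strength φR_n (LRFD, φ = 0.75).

φR_n ≈ 237 kN

Effective throat (given) t_e = 7 mm.
A_we = 7 × 175 = 1225 mm².
F_nw = 0.6 F_EXX = 258 MPa.
φR_n = 0.75 × 258 × 1225 × 10⁻³ = 237 kN.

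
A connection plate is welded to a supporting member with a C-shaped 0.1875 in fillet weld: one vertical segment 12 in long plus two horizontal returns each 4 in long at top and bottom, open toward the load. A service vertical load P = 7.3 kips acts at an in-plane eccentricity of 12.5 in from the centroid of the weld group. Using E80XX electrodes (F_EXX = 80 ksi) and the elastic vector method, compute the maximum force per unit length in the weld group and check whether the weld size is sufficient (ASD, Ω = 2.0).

Total weld length L_w = 20 in. Treat welds as unit-width lines.
Centroid: x̄ = 2×4×2 / 20 = 0.8 in from the vertical weld.
Polar moment about centroid: J = I_x + I_y = [12³/12 + 2×4×6²] + [12×0.8² + 2(4³/12 + 4×1.2²)] = 461.9 in³.
Direct shear f_v = P/L_w = 7.3 / 20 = 0.365 kip/in (vertical).
Torsion M = P·e = 7.3 × 12.5 = 91.25 kip·in.
Critical point at (x, y) = (3.2, 6) from centroid. f_tx = M·y/J = 1.185 kip/in; f_ty = M·x/J = 0.6322 kip/in.
Resultant f_max = √[f_tx² + (f_v + f_ty)²] = √[1.185² + (0.365 + 0.6322)²] = 1.549 kip/in.
Capacity per unit length: r_n/Ω = (1/2.0) × 0.6 × 80 × (0.707 × 0.1875) = 3.181 kip/in.
1.549 ≤ 3.181 → adequate.

f_max ≈ 1.55 kip/in; adequate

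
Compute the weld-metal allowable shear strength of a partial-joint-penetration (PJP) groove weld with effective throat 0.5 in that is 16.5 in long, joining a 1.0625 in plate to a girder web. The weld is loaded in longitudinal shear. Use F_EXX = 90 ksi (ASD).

Effective throat (given) t_e = 0.5 in.
A_we = 0.5 × 16.5 = 8.25 in².
F_nw = 0.6 F_EXX = 54 ksi.
R_n/Ω = (54 × 8.25) / 2.0 = 222.8 kip.

R_n/Ω ≈ 223 kip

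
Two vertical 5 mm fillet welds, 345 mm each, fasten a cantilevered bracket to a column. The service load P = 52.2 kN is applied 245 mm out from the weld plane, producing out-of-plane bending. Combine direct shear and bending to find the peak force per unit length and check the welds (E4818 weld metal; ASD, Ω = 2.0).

f_max ≈ 331 N/mm; adequate

E48XX → F_EXX = 480 MPa.
L_w = 2 × 345 = 690 mm; section modulus (unit throat) S = 2 × L²/6 = 39680 mm².
Direct shear f_v = P/L_w = 52.2×10³/690 = 75.65 N/mm.
Moment M = P × e = 52.2×10³ × 245 = 12789000 N·mm; bending f_b = M/S = 322.3 N/mm.
f_max = √(f_v² + f_b²) = √(75.65² + 322.3²) = 331.1 N/mm.
r_n/Ω = (1/2.0) × 0.6 × 480 × (0.707 × 5) = 509 N/mm → adequate.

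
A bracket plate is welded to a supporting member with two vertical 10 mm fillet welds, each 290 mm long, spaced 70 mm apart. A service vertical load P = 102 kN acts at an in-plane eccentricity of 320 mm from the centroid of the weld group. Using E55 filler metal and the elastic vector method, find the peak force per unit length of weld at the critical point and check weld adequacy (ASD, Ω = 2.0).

f_max ≈ 1070 N/mm; adequate

E55XX → F_EXX = 550 MPa.
Total weld length L_w = 580 mm. Treat welds as unit-width lines.
Polar moment about centroid: J = 2[d³/12 + d(b/2)²] = 2[290³/12 + 290×35²] = 4775000 mm³.
Direct shear f_v = P/L_w = 102×10³ / 580 = 175.9 N/mm (vertical).
Torsion M = P·e = 102×10³ × 320 = 32640000 N·mm.
Critical point at (x, y) = (35, 145) from centroid. f_tx = M·y/J = 991.1 N/mm; f_ty = M·x/J = 239.2 N/mm.
Resultant f_max = √[f_tx² + (f_v + f_ty)²] = √[991.1² + (175.9 + 239.2)²] = 1075 N/mm.
Capacity per unit length: r_n/Ω = (1/2.0) × 0.6 × 550 × (0.707 × 10) = 1167 N/mm.
1075 ≤ 1167 → adequate.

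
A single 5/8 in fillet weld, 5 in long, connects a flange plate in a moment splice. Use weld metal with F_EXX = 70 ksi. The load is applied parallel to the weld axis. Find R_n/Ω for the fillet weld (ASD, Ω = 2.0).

R_n/Ω ≈ 46.4 kip

Effective throat t_e = 0.707 × 0.625 = 0.4419 in.
Total length L = 5 in; A_we = 0.4419 × 5 = 2.209 in².
F_nw = 0.6 F_EXX = 0.6 × 70 = 42 ksi.
R_n = 42 × 2.209 = 92.79 kip; R_n/Ω = 92.79/2.0 = 46.4 kip.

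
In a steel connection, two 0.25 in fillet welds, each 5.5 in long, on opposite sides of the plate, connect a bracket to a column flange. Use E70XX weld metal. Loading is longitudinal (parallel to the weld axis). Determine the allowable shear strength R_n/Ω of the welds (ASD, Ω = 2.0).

R_n/Ω ≈ 40.8 kip

E70XX → F_EXX = 70 ksi.
Effective throat t_e = 0.707 × 0.25 = 0.1767 in.
Total length L = 11 in; A_we = 0.1767 × 11 = 1.944 in².
F_nw = 0.6 F_EXX = 0.6 × 70 = 42 ksi.
R_n = 42 × 1.944 = 81.66 kip; R_n/Ω = 81.66/2.0 = 40.83 kip.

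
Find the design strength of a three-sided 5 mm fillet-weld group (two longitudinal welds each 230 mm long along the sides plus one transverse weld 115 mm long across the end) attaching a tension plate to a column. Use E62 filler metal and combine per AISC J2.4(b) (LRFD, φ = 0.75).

φR_n ≈ 567 kN

E62XX → F_EXX = 620 MPa.
t_e = 0.707 × 5 = 3.535 mm.
R_nwl = 0.6 × 620 × 3.535 × 460 × 10⁻³ = 604.9 kN (longitudinal, 2 welds).
R_nwt = 0.6 × 620 × 3.535 × 115 × 10⁻³ = 151.2 kN (transverse, base value).
(i) R_nwl + R_nwt = 756.1 kN; (ii) 0.85 R_nwl + 1.5 R_nwt = 741 kN.
R_n = max = 756.1 kN [governs: (i)]; φR_n = 567.1 kN.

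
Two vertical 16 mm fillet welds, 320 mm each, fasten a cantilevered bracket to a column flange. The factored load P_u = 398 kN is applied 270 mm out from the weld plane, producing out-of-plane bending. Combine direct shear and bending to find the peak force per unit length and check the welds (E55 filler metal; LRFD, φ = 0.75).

E55XX → F_EXX = 550 MPa.
L_w = 2 × 320 = 640 mm; section modulus (unit throat) S = 2 × L²/6 = 34130 mm².
Direct shear f_v = P/L_w = 398×10³/640 = 621.9 N/mm.
Moment M = P × e = 398×10³ × 270 = 107460000 N·mm; bending f_b = M/S = 3148 N/mm.
f_max = √(f_v² + f_b²) = √(621.9² + 3148²) = 3209 N/mm.
φr_n = 0.75 × 0.6 × 550 × (0.707 × 16) = 2800 N/mm → NOT adequate.

f_max ≈ 3210 N/mm; NOT adequate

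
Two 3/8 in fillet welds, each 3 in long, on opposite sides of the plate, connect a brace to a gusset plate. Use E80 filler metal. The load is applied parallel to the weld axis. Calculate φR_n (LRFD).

E80XX → F_EXX = 80 ksi.
Effective throat t_e = 0.707 × 0.375 = 0.2651 in.
Total length L = 6 in; A_we = 0.2651 × 6 = 1.591 in².
F_nw = 0.6 F_EXX = 0.6 × 80 = 48 ksi.
φR_n = 0.75 × 48 × 1.591 = 57.27 kip.

φR_n ≈ 57.3 kip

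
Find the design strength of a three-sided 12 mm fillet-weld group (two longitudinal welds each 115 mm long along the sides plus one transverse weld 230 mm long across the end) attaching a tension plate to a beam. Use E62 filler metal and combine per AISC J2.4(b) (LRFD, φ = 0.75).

E62XX → F_EXX = 620 MPa.
t_e = 0.707 × 12 = 8.484 mm.
R_nwl = 0.6 × 620 × 8.484 × 230 × 10⁻³ = 725.9 kN (longitudinal, 2 welds).
R_nwt = 0.6 × 620 × 8.484 × 230 × 10⁻³ = 725.9 kN (transverse, base value).
(i) R_nwl + R_nwt = 1452 kN; (ii) 0.85 R_nwl + 1.5 R_nwt = 1706 kN.
R_n = max = 1706 kN [governs: (ii)]; φR_n = 1279 kN.

φR_n ≈ 1280 kN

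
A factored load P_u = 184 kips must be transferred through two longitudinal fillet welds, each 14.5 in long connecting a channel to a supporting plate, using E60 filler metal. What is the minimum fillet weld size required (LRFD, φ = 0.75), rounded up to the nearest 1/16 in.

w = 3/8 in

E60XX → F_EXX = 60 ksi.
Total weld length L = 29 in.
Required throat t_e = P_u / (φ × 0.6 F_EXX × L) = 184 / (0.75 × 0.6 × 60 × 29) = 0.235 in.
Required leg w = t_e / 0.707 = 0.3324 in → use 3/8 in.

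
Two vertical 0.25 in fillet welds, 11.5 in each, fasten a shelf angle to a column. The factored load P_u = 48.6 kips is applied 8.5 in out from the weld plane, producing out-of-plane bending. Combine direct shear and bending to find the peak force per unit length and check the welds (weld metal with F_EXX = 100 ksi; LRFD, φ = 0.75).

f_max ≈ 9.61 kip/in; NOT adequate

L_w = 2 × 11.5 = 23 in; section modulus (unit throat) S = 2 × L²/6 = 44.08 in².
Direct shear f_v = P/L_w = 48.6/23 = 2.113 kip/in.
Moment M = P × e = 48.6 × 8.5 = 413.1 kip·in; bending f_b = M/S = 9.371 kip/in.
f_max = √(f_v² + f_b²) = √(2.113² + 9.371²) = 9.606 kip/in.
φr_n = 0.75 × 0.6 × 100 × (0.707 × 0.25) = 7.954 kip/in → NOT adequate.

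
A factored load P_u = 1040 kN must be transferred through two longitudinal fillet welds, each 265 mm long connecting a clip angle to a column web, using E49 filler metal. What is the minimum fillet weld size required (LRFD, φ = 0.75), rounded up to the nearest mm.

w = 13 mm

E49XX → F_EXX = 490 MPa.
Total weld length L = 530 mm.
Required throat t_e = P_u / (φ × 0.6 F_EXX × L) = 1040 / (0.75 × 0.6 × 490 × 530 × 10⁻³) = 8.899 mm.
Required leg w = t_e / 0.707 = 12.59 mm → use 13 mm.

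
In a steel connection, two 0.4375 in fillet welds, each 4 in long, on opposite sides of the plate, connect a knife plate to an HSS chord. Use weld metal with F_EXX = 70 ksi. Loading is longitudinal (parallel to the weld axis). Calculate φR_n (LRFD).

Effective throat t_e = 0.707 × 0.4375 = 0.3093 in.
Total length L = 8 in; A_we = 0.3093 × 8 = 2.474 in².
F_nw = 0.6 F_EXX = 0.6 × 70 = 42 ksi.
φR_n = 0.75 × 42 × 2.474 = 77.95 kip.

φR_n ≈ 77.9 kip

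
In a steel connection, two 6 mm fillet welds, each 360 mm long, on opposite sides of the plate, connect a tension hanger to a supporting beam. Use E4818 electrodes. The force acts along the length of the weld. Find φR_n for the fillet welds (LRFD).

E48XX → F_EXX = 480 MPa.
Effective throat t_e = 0.707 × 6 = 4.242 mm.
Total length L = 720 mm; A_we = 4.242 × 720 = 3054 mm².
F_nw = 0.6 F_EXX = 0.6 × 480 = 288 MPa.
φR_n = 0.75 × 288 × 3054 × 10⁻³ = 659.7 kN.

φR_n ≈ 660 kN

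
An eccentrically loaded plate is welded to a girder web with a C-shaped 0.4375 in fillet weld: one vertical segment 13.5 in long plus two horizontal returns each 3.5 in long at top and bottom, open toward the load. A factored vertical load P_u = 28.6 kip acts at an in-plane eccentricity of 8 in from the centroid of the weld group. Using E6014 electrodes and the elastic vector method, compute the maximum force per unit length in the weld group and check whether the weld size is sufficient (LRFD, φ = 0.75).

E60XX → F_EXX = 60 ksi.
Total weld length L_w = 20.5 in. Treat welds as unit-width lines.
Centroid: x̄ = 2×3.5×1.75 / 20.5 = 0.5976 in from the vertical weld.
Polar moment about centroid: J = I_x + I_y = [13.5³/12 + 2×3.5×6.75²] + [13.5×0.5976² + 2(3.5³/12 + 3.5×1.152²)] = 545.2 in³.
Direct shear f_v = P/L_w = 28.6 / 20.5 = 1.395 kip/in (vertical).
Torsion M = P·e = 28.6 × 8 = 228.8 kip·in.
Critical point at (x, y) = (2.902, 6.75) from centroid. f_tx = M·y/J = 2.833 kip/in; f_ty = M·x/J = 1.218 kip/in.
Resultant f_max = √[f_tx² + (f_v + f_ty)²] = √[2.833² + (1.395 + 1.218)²] = 3.854 kip/in.
Capacity per unit length: φr_n = 0.75 × 0.6 × 60 × (0.707 × 0.4375) = 8.351 kip/in.
3.854 ≤ 8.351 → adequate.

f_max ≈ 3.85 kip/in; adequate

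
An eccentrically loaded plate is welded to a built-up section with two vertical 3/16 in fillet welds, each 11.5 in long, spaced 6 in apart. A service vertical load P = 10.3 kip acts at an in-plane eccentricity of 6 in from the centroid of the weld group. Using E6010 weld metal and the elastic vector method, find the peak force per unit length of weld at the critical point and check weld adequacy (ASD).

f_max ≈ 1.15 kip/in; adequate

E60XX → F_EXX = 60 ksi.
Total weld length L_w = 23 in. Treat welds as unit-width lines.
Polar moment about centroid: J = 2[d³/12 + d(b/2)²] = 2[11.5³/12 + 11.5×3²] = 460.5 in³.
Direct shear f_v = P/L_w = 10.3 / 23 = 0.4478 kip/in (vertical).
Torsion M = P·e = 10.3 × 6 = 61.8 kip·in.
Critical point at (x, y) = (3, 5.75) from centroid. f_tx = M·y/J = 0.7717 kip/in; f_ty = M·x/J = 0.4026 kip/in.
Resultant f_max = √[f_tx² + (f_v + f_ty)²] = √[0.7717² + (0.4478 + 0.4026)²] = 1.148 kip/in.
Capacity per unit length: r_n/Ω = (1/2.0) × 0.6 × 60 × (0.707 × 0.1875) = 2.386 kip/in.
1.148 ≤ 2.386 → adequate.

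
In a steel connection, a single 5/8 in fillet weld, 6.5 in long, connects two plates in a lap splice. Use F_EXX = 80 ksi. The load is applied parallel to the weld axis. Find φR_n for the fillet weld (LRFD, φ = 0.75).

φR_n ≈ 103 kip

Effective throat t_e = 0.707 × 0.625 = 0.4419 in.
Total length L = 6.5 in; A_we = 0.4419 × 6.5 = 2.872 in².
F_nw = 0.6 F_EXX = 0.6 × 80 = 48 ksi.
φR_n = 0.75 × 48 × 2.872 = 103.4 kip.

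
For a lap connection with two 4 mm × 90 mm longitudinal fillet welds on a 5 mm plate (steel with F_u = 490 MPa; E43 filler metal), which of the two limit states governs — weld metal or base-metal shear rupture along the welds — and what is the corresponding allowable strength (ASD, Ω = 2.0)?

R_n/Ω ≈ 65.7 kN (weld metal governs)

E43XX → F_EXX = 430 MPa.
t_e = 0.707 × 4 = 2.828 mm; L = 180 mm.
Weld metal: R_n/Ω = (1/2.0) × 0.6 × 430 × 2.828 × 180 × 10⁻³ = 65.67 kN.
Base metal (shear rupture): R_n/Ω = (1/2.0) × 0.6 × 490 × 5 × 180 × 10⁻³ = 132.3 kN.
Governing: weld metal.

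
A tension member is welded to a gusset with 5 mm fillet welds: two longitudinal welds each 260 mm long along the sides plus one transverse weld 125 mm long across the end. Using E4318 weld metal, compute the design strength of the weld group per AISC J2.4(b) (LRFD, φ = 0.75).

φR_n ≈ 441 kN

E43XX → F_EXX = 430 MPa.
t_e = 0.707 × 5 = 3.535 mm.
R_nwl = 0.6 × 430 × 3.535 × 520 × 10⁻³ = 474.3 kN (longitudinal, 2 welds).
R_nwt = 0.6 × 430 × 3.535 × 125 × 10⁻³ = 114 kN (transverse, base value).
(i) R_nwl + R_nwt = 588.3 kN; (ii) 0.85 R_nwl + 1.5 R_nwt = 574.1 kN.
R_n = max = 588.3 kN [governs: (i)]; φR_n = 441.2 kN.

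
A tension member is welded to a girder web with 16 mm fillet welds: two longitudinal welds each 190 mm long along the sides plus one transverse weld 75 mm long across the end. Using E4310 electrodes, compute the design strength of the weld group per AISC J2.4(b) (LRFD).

E43XX → F_EXX = 430 MPa.
t_e = 0.707 × 16 = 11.31 mm.
R_nwl = 0.6 × 430 × 11.31 × 380 × 10⁻³ = 1109 kN (longitudinal, 2 welds).
R_nwt = 0.6 × 430 × 11.31 × 75 × 10⁻³ = 218.9 kN (transverse, base value).
(i) R_nwl + R_nwt = 1328 kN; (ii) 0.85 R_nwl + 1.5 R_nwt = 1271 kN.
R_n = max = 1328 kN [governs: (i)]; φR_n = 995.9 kN.

φR_n ≈ 996 kN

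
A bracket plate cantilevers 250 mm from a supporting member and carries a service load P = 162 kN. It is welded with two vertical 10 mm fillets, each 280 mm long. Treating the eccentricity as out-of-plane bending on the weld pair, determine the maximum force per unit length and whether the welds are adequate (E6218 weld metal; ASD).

f_max ≈ 1580 N/mm; NOT adequate

E62XX → F_EXX = 620 MPa.
L_w = 2 × 280 = 560 mm; section modulus (unit throat) S = 2 × L²/6 = 26130 mm².
Direct shear f_v = P/L_w = 162×10³/560 = 289.3 N/mm.
Moment M = P × e = 162×10³ × 250 = 40500000 N·mm; bending f_b = M/S = 1550 N/mm.
f_max = √(f_v² + f_b²) = √(289.3² + 1550²) = 1577 N/mm.
r_n/Ω = (1/2.0) × 0.6 × 620 × (0.707 × 10) = 1315 N/mm → NOT adequate.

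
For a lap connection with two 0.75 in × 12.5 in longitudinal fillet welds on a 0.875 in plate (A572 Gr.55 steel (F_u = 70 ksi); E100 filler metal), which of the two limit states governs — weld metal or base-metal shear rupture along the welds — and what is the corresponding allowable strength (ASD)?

R_n/Ω ≈ 398 kip (weld metal governs)

E100XX → F_EXX = 100 ksi.
t_e = 0.707 × 0.75 = 0.5302 in; L = 25 in.
Weld metal: R_n/Ω = (1/2.0) × 0.6 × 100 × 0.5302 × 25 = 397.7 kip.
Base metal (shear rupture): R_n/Ω = (1/2.0) × 0.6 × 70 × 0.875 × 25 = 459.4 kip.
Governing: weld metal.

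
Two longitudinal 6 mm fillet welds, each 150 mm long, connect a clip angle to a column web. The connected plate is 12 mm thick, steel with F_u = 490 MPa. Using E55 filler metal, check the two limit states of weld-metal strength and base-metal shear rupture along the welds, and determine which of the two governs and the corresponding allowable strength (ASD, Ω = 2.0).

R_n/Ω ≈ 210 kN (weld metal governs)

E55XX → F_EXX = 550 MPa.
t_e = 0.707 × 6 = 4.242 mm; L = 300 mm.
Weld metal: R_n/Ω = (1/2.0) × 0.6 × 550 × 4.242 × 300 × 10⁻³ = 210 kN.
Base metal (shear rupture): R_n/Ω = (1/2.0) × 0.6 × 490 × 12 × 300 × 10⁻³ = 529.2 kN.
Governing: weld metal.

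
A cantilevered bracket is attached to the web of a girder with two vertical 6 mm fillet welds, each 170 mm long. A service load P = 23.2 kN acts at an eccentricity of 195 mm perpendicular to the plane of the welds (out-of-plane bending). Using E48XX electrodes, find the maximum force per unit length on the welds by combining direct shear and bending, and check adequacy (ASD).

f_max ≈ 475 N/mm; adequate

E48XX → F_EXX = 480 MPa.
L_w = 2 × 170 = 340 mm; section modulus (unit throat) S = 2 × L²/6 = 9633 mm².
Direct shear f_v = P/L_w = 23.2×10³/340 = 68.24 N/mm.
Moment M = P × e = 23.2×10³ × 195 = 4524000 N·mm; bending f_b = M/S = 469.6 N/mm.
f_max = √(f_v² + f_b²) = √(68.24² + 469.6²) = 474.6 N/mm.
r_n/Ω = (1/2.0) × 0.6 × 480 × (0.707 × 6) = 610.8 N/mm → adequate.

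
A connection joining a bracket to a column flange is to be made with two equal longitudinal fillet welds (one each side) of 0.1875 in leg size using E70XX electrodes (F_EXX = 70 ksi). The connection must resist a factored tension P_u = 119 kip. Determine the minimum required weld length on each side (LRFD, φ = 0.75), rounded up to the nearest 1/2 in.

Throat t_e = 0.707 × 0.1875 = 0.1326 in.
φr_n = 0.75 × 0.6 × 70 × 0.1326 = 4.176 kip/in.
L_req = P_u / φr_n = 119 / 4.176 = 28.5 in total.
Per side: 28.5 / 2 = 14.25 in.
Round up → use L = 14.5 in on each side.

L = 14.5 in on each side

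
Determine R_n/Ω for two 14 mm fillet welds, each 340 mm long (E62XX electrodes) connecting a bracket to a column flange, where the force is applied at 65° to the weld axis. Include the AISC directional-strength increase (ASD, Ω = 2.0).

R_n/Ω ≈ 1790 kN

E62XX → F_EXX = 620 MPa.
t_e = 0.707 × 14 = 9.898 mm; A_we = 9.898 × 680 = 6731 mm².
Directional factor: 1.0 + 0.5 sin^1.5(65°) = 1.431.
F_nw = 0.6 × 620 × 1.431 = 532.5 MPa.
R_n/Ω = (532.5 × 6731) / 2.0 × 10⁻³ = 1792 kN.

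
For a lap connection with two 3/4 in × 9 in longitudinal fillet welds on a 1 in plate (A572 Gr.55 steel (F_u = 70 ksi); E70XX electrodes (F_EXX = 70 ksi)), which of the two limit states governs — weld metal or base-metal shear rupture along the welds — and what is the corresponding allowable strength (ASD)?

R_n/Ω ≈ 200 kip (weld metal governs)

t_e = 0.707 × 0.75 = 0.5302 in; L = 18 in.
Weld metal: R_n/Ω = (1/2.0) × 0.6 × 70 × 0.5302 × 18 = 200.4 kip.
Base metal (shear rupture): R_n/Ω = (1/2.0) × 0.6 × 70 × 1 × 18 = 378 kip.
Governing: weld metal.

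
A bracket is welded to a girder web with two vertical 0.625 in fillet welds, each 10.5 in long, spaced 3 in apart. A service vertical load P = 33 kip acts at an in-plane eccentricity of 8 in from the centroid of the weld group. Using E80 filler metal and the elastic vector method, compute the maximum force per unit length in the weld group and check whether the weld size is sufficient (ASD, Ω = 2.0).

E80XX → F_EXX = 80 ksi.
Total weld length L_w = 21 in. Treat welds as unit-width lines.
Polar moment about centroid: J = 2[d³/12 + d(b/2)²] = 2[10.5³/12 + 10.5×1.5²] = 240.2 in³.
Direct shear f_v = P/L_w = 33 / 21 = 1.571 kip/in (vertical).
Torsion M = P·e = 33 × 8 = 264 kip·in.
Critical point at (x, y) = (1.5, 5.25) from centroid. f_tx = M·y/J = 5.77 kip/in; f_ty = M·x/J = 1.649 kip/in.
Resultant f_max = √[f_tx² + (f_v + f_ty)²] = √[5.77² + (1.571 + 1.649)²] = 6.608 kip/in.
Capacity per unit length: r_n/Ω = (1/2.0) × 0.6 × 80 × (0.707 × 0.625) = 10.6 kip/in.
6.608 ≤ 10.6 → adequate.

f_max ≈ 6.61 kip/in; adequate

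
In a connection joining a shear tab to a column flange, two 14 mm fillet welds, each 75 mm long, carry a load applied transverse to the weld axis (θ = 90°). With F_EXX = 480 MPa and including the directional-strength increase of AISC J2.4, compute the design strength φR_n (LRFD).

t_e = 0.707 × 14 = 9.898 mm; A_we = 9.898 × 150 = 1485 mm².
Directional factor: 1.0 + 0.5 sin^1.5(90°) = 1.5.
F_nw = 0.6 × 480 × 1.5 = 432 MPa.
φR_n = 0.75 × 432 × 1485 × 10⁻³ = 481 kN.

φR_n ≈ 481 kN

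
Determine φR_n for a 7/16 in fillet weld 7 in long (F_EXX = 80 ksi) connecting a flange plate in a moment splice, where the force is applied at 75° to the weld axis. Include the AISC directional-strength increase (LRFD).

t_e = 0.707 × 0.4375 = 0.3093 in; A_we = 0.3093 × 7 = 2.165 in².
Directional factor: 1.0 + 0.5 sin^1.5(75°) = 1.475.
F_nw = 0.6 × 80 × 1.475 = 70.78 ksi.
φR_n = 0.75 × 70.78 × 2.165 = 114.9 kips.

φR_n ≈ 115 kips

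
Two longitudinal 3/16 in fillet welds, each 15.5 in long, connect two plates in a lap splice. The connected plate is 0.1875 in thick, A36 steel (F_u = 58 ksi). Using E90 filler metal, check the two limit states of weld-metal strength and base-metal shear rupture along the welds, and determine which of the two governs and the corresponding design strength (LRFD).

φR_n ≈ 152 kip (base-metal shear rupture governs)

E90XX → F_EXX = 90 ksi.
t_e = 0.707 × 0.1875 = 0.1326 in; L = 31 in.
Weld metal: φR_n = 0.75 × 0.6 × 90 × 0.1326 × 31 = 166.4 kip.
Base metal (shear rupture): φR_n = 0.75 × 0.6 × 58 × 0.1875 × 31 = 151.7 kip.
Governing: base-metal shear rupture.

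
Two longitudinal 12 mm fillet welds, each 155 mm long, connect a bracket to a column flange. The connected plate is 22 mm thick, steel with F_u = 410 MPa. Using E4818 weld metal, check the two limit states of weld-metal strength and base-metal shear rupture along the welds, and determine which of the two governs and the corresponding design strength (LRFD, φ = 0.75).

φR_n ≈ 568 kN (weld metal governs)

E48XX → F_EXX = 480 MPa.
t_e = 0.707 × 12 = 8.484 mm; L = 310 mm.
Weld metal: φR_n = 0.75 × 0.6 × 480 × 8.484 × 310 × 10⁻³ = 568.1 kN.
Base metal (shear rupture): φR_n = 0.75 × 0.6 × 410 × 22 × 310 × 10⁻³ = 1258 kN.
Governing: weld metal.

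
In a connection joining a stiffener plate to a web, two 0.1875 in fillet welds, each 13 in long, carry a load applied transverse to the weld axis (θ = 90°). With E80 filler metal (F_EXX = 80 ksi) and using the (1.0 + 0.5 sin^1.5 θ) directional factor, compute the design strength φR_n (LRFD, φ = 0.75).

φR_n ≈ 186 kip

t_e = 0.707 × 0.1875 = 0.1326 in; A_we = 0.1326 × 26 = 3.447 in².
Directional factor: 1.0 + 0.5 sin^1.5(90°) = 1.5.
F_nw = 0.6 × 80 × 1.5 = 72 ksi.
φR_n = 0.75 × 72 × 3.447 = 186.1 kip.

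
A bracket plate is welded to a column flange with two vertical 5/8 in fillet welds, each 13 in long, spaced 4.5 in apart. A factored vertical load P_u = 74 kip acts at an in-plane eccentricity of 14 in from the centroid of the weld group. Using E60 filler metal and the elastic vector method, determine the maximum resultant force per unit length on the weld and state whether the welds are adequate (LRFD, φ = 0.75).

E60XX → F_EXX = 60 ksi.
Total weld length L_w = 26 in. Treat welds as unit-width lines.
Polar moment about centroid: J = 2[d³/12 + d(b/2)²] = 2[13³/12 + 13×2.25²] = 497.8 in³.
Direct shear f_v = P/L_w = 74 / 26 = 2.846 kip/in (vertical).
Torsion M = P·e = 74 × 14 = 1036 kip·in.
Critical point at (x, y) = (2.25, 6.5) from centroid. f_tx = M·y/J = 13.53 kip/in; f_ty = M·x/J = 4.683 kip/in.
Resultant f_max = √[f_tx² + (f_v + f_ty)²] = √[13.53² + (2.846 + 4.683)²] = 15.48 kip/in.
Capacity per unit length: φr_n = 0.75 × 0.6 × 60 × (0.707 × 0.625) = 11.93 kip/in.
15.48 > 11.93 → NOT adequate.

f_max ≈ 15.5 kip/in; NOT adequate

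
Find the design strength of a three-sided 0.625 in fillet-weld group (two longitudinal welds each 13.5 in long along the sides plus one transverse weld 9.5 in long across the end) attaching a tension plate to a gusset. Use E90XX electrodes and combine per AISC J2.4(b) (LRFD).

E90XX → F_EXX = 90 ksi.
t_e = 0.707 × 0.625 = 0.4419 in.
R_nwl = 0.6 × 90 × 0.4419 × 27 = 644.3 kip (longitudinal, 2 welds).
R_nwt = 0.6 × 90 × 0.4419 × 9.5 = 226.7 kip (transverse, base value).
(i) R_nwl + R_nwt = 870.9 kip; (ii) 0.85 R_nwl + 1.5 R_nwt = 887.6 kip.
R_n = max = 887.6 kip [governs: (ii)]; φR_n = 665.7 kip.

φR_n ≈ 666 kip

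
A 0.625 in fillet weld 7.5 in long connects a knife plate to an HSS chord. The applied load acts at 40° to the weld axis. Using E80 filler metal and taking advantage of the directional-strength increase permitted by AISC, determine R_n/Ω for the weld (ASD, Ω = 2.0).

E80XX → F_EXX = 80 ksi.
t_e = 0.707 × 0.625 = 0.4419 in; A_we = 0.4419 × 7.5 = 3.314 in².
Directional factor: 1.0 + 0.5 sin^1.5(40°) = 1.258.
F_nw = 0.6 × 80 × 1.258 = 60.37 ksi.
R_n/Ω = (60.37 × 3.314) / 2.0 = 100 kips.

R_n/Ω ≈ 100 kips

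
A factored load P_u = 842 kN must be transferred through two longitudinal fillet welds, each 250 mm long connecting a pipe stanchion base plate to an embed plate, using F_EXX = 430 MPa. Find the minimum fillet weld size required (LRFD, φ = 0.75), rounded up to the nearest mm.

Total weld length L = 500 mm.
Required throat t_e = P_u / (φ × 0.6 F_EXX × L) = 842 / (0.75 × 0.6 × 430 × 500 × 10⁻³) = 8.703 mm.
Required leg w = t_e / 0.707 = 12.31 mm → use 13 mm.

w = 13 mm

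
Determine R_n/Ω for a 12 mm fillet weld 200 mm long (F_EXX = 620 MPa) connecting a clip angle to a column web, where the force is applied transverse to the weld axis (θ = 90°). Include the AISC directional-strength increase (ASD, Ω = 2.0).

R_n/Ω ≈ 473 kN

t_e = 0.707 × 12 = 8.484 mm; A_we = 8.484 × 200 = 1697 mm².
Directional factor: 1.0 + 0.5 sin^1.5(90°) = 1.5.
F_nw = 0.6 × 620 × 1.5 = 558 MPa.
R_n/Ω = (558 × 1697) / 2.0 × 10⁻³ = 473.4 kN.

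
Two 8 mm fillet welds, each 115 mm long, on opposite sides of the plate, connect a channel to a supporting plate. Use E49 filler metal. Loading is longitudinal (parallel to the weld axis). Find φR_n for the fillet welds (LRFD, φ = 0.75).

E49XX → F_EXX = 490 MPa.
Effective throat t_e = 0.707 × 8 = 5.656 mm.
Total length L = 230 mm; A_we = 5.656 × 230 = 1301 mm².
F_nw = 0.6 F_EXX = 0.6 × 490 = 294 MPa.
φR_n = 0.75 × 294 × 1301 × 10⁻³ = 286.8 kN.

φR_n ≈ 287 kN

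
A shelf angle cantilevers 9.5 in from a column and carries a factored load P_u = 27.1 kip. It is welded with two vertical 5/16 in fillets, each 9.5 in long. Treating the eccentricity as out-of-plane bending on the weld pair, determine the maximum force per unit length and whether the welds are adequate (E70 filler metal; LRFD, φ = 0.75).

f_max ≈ 8.68 kip/in; NOT adequate

E70XX → F_EXX = 70 ksi.
L_w = 2 × 9.5 = 19 in; section modulus (unit throat) S = 2 × L²/6 = 30.08 in².
Direct shear f_v = P/L_w = 27.1/19 = 1.426 kip/in.
Moment M = P × e = 27.1 × 9.5 = 257.45 kip·in; bending f_b = M/S = 8.558 kip/in.
f_max = √(f_v² + f_b²) = √(1.426² + 8.558²) = 8.676 kip/in.
φr_n = 0.75 × 0.6 × 70 × (0.707 × 0.3125) = 6.96 kip/in → NOT adequate.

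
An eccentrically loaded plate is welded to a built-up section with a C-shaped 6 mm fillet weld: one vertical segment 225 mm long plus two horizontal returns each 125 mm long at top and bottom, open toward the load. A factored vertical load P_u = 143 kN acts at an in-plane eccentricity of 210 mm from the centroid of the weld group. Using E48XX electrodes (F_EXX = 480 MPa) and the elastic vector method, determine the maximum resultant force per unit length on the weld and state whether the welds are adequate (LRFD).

Total weld length L_w = 475 mm. Treat welds as unit-width lines.
Centroid: x̄ = 2×125×62.5 / 475 = 32.89 mm from the vertical weld.
Polar moment about centroid: J = I_x + I_y = [225³/12 + 2×125×112.5²] + [225×32.89² + 2(125³/12 + 125×29.61²)] = 4901000 mm³.
Direct shear f_v = P/L_w = 143×10³ / 475 = 301.1 N/mm (vertical).
Torsion M = P·e = 143×10³ × 210 = 30030000 N·mm.
Critical point at (x, y) = (92.11, 112.5) from centroid. f_tx = M·y/J = 689.3 N/mm; f_ty = M·x/J = 564.3 N/mm.
Resultant f_max = √[f_tx² + (f_v + f_ty)²] = √[689.3² + (301.1 + 564.3)²] = 1106 N/mm.
Capacity per unit length: φr_n = 0.75 × 0.6 × 480 × (0.707 × 6) = 916.3 N/mm.
1106 > 916.3 → NOT adequate.

f_max ≈ 1110 N/mm; NOT adequate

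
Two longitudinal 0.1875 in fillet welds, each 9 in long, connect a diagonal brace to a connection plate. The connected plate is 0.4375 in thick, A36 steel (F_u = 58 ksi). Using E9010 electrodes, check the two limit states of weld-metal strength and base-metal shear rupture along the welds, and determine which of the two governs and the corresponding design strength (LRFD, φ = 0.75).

φR_n ≈ 96.6 kips (weld metal governs)

E90XX → F_EXX = 90 ksi.
t_e = 0.707 × 0.1875 = 0.1326 in; L = 18 in.
Weld metal: φR_n = 0.75 × 0.6 × 90 × 0.1326 × 18 = 96.64 kips.
Base metal (shear rupture): φR_n = 0.75 × 0.6 × 58 × 0.4375 × 18 = 205.5 kips.
Governing: weld metal.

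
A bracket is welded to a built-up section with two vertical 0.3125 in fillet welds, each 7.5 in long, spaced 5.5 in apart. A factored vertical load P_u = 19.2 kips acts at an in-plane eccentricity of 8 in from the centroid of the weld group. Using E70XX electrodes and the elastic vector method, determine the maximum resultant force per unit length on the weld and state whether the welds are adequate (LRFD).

f_max ≈ 4.76 kip/in; adequate

E70XX → F_EXX = 70 ksi.
Total weld length L_w = 15 in. Treat welds as unit-width lines.
Polar moment about centroid: J = 2[d³/12 + d(b/2)²] = 2[7.5³/12 + 7.5×2.75²] = 183.8 in³.
Direct shear f_v = P/L_w = 19.2 / 15 = 1.28 kip/in (vertical).
Torsion M = P·e = 19.2 × 8 = 153.6 kip·in.
Critical point at (x, y) = (2.75, 3.75) from centroid. f_tx = M·y/J = 3.135 kip/in; f_ty = M·x/J = 2.299 kip/in.
Resultant f_max = √[f_tx² + (f_v + f_ty)²] = √[3.135² + (1.28 + 2.299)²] = 4.758 kip/in.
Capacity per unit length: φr_n = 0.75 × 0.6 × 70 × (0.707 × 0.3125) = 6.96 kip/in.
4.758 ≤ 6.96 → adequate.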